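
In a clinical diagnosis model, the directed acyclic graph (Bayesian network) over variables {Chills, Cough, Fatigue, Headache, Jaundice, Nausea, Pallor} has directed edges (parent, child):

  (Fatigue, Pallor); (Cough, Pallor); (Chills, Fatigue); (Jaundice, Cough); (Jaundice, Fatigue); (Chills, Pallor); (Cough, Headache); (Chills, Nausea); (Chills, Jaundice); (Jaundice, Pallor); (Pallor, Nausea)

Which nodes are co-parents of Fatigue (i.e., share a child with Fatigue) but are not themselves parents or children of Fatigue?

Children of Fatigue: Pallor.
  Pallor also has parents Chills, Cough, Jaundice.
Excluding nodes already adjacent to Fatigue (Chills, Jaundice, Pallor), the co-parent-only contribution is {Cough}.

{Cough}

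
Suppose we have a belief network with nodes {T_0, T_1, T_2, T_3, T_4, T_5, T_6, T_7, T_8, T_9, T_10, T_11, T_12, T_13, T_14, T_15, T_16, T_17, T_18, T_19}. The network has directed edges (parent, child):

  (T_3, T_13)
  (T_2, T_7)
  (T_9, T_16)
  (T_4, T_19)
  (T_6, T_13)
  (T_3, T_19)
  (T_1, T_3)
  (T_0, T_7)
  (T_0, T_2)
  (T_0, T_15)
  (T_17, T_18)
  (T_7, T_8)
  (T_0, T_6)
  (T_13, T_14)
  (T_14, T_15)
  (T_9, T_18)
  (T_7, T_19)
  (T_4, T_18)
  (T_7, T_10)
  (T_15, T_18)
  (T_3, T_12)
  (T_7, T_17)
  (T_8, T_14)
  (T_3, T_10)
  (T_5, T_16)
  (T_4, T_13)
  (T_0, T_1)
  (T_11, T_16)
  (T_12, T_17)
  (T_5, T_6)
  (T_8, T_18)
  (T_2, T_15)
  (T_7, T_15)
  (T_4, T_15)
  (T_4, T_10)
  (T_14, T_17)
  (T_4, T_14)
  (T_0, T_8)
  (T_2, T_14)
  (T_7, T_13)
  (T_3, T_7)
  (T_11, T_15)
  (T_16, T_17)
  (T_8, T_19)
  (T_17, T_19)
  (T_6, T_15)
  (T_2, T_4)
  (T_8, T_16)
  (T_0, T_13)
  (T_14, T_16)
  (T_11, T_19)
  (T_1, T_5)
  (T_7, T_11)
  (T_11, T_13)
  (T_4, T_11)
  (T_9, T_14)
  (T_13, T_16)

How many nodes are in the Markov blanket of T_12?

Recall MB(v) = parents ∪ children ∪ spouses, where spouses are the other parents of v's children.
T_12's children: T_17.
T_12's parents: T_3.
Parents of each child, excluding T_12:
  T_17 also has parents T_7, T_14, T_16.
MB(T_12) = {T_3, T_7, T_14, T_16, T_17}, which has 5 nodes.

5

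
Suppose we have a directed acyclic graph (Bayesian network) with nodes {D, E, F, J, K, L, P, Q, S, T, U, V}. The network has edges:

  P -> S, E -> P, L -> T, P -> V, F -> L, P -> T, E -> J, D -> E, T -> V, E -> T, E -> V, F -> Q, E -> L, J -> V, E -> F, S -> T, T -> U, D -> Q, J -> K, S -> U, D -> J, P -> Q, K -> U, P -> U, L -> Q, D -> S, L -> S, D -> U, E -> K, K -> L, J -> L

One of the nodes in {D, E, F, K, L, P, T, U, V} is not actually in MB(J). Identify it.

J has parents D, E.
Children of J: K, L, V.
Co-parents of J (other parents of its children):
  K also has parent E.
  parents(L) \ {J} = {E, F, K}.
  parents(V) \ {J} = {E, P, T}.
MB(J) = {D, E, F, K, L, P, T, V}.
U is neither a parent, child, nor co-parent of J, so it does not belong.

U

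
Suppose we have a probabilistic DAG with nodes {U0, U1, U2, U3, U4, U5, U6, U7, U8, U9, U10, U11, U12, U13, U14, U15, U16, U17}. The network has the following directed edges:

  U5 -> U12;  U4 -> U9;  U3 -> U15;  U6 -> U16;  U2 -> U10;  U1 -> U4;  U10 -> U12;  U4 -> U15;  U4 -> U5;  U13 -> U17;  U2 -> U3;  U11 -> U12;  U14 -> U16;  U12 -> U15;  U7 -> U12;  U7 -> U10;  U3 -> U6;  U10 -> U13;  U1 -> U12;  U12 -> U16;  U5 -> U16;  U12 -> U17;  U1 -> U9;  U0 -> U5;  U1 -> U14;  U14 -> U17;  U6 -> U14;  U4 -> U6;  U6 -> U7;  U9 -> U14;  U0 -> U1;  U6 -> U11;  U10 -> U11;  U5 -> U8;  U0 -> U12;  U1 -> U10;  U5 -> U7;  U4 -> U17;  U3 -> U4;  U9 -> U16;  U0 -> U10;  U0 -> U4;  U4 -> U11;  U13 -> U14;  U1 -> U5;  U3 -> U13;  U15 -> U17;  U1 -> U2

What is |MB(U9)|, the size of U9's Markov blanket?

8

Children of U9: U14, U16.
Parents of U9: U1, U4.
For each child, the remaining parents (spouses of U9):
  U14: U1, U6, U13
  U16: U5, U6, U12, U14
MB(U9) = {U1, U4, U5, U6, U12, U13, U14, U16}, which has 8 nodes.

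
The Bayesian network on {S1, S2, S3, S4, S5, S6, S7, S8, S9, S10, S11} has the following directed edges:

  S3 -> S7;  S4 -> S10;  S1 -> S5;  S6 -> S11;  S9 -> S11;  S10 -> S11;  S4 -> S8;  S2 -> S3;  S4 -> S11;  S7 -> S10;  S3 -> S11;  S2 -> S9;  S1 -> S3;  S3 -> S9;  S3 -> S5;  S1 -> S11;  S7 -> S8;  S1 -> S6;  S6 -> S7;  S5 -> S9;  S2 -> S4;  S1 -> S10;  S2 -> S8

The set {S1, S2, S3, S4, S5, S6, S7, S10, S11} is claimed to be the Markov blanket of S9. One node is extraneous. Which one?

Parents of S9: S2, S3, S5.
Ch(S9) = {S11}.
Co-parents of S9 (other parents of its children):
  S11 also has parents S1, S3, S4, S6, S10.
MB(S9) = {S1, S2, S3, S4, S5, S6, S10, S11}.
S7 is neither a parent, child, nor co-parent of S9, so it does not belong.

S7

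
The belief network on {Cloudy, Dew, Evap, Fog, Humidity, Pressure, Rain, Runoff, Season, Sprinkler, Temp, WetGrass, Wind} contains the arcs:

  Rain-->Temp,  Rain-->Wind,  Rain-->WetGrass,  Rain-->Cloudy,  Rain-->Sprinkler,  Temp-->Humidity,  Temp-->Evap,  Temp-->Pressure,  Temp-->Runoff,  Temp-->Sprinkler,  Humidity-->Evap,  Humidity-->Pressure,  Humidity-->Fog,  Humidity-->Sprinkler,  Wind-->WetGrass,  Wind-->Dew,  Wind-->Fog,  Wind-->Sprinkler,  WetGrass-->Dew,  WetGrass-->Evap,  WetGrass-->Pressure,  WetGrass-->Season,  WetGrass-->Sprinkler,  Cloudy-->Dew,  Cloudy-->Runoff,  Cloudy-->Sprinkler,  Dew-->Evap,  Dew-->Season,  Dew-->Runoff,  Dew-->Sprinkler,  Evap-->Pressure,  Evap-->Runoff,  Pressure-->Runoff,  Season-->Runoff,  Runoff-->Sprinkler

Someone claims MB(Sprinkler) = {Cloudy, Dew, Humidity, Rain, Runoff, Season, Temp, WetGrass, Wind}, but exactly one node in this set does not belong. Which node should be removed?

Season

Ch(Sprinkler) = {}.
Parents of Sprinkler: Cloudy, Dew, Humidity, Rain, Runoff, Temp, WetGrass, Wind.
Sprinkler has no children, so there are no co-parents.
MB(Sprinkler) = {Cloudy, Dew, Humidity, Rain, Runoff, Temp, WetGrass, Wind}.
Season is neither a parent, child, nor co-parent of Sprinkler, so it does not belong.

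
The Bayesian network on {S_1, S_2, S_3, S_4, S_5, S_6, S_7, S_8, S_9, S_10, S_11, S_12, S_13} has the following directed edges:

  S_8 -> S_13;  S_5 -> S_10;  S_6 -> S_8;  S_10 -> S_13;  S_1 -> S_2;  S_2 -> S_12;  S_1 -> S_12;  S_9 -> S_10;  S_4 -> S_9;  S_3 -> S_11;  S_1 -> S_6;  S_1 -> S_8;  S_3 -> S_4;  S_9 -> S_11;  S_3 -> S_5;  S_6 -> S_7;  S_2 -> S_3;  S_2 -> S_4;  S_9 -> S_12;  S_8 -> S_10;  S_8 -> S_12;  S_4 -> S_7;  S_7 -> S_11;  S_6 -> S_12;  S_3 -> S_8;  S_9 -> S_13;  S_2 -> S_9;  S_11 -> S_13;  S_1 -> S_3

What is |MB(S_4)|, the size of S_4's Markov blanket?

By definition, MB(S_4) is built from S_4's parents, S_4's children, and the co-parents of S_4.
S_4 has parents S_2, S_3.
S_4 has children S_7, S_9.
Other parents of S_4's children:
  S_7's other parent is S_6.
  S_9's other parent is S_2.
MB(S_4) = {S_2, S_3, S_6, S_7, S_9}, which has 5 nodes.

5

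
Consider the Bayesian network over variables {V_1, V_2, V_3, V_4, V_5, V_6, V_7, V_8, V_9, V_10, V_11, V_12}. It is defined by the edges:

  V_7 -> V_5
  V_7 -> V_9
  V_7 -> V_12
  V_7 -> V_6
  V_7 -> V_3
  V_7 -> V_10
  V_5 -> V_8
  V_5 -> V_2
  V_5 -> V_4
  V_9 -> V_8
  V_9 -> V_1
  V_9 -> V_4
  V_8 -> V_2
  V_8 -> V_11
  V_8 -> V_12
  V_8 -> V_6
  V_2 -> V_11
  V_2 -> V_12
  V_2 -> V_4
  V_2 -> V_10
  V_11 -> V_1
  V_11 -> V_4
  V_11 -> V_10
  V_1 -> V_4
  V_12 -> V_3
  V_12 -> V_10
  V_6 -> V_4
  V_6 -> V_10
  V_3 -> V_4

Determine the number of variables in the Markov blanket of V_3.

V_3 has parents V_7, V_12.
Children of V_3: V_4.
Parents of each child, excluding V_3:
  V_4's other parents are V_1, V_2, V_5, V_6, V_9, V_11.
MB(V_3) = {V_1, V_2, V_4, V_5, V_6, V_7, V_9, V_11, V_12}, which has 9 nodes.

9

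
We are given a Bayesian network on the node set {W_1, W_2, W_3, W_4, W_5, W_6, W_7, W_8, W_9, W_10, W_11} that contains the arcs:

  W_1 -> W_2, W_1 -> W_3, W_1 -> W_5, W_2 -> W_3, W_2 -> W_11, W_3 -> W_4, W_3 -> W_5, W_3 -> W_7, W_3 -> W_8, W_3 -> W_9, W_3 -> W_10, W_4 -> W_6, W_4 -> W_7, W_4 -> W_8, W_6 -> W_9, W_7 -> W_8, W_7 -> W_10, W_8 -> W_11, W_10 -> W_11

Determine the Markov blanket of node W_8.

The Markov blanket of a node is its parents, its children, and the other parents of its children.
Parents of W_8: W_3, W_4, W_7.
Children of W_8: W_11.
Co-parents of W_8 (other parents of its children):
  W_11's other parents are W_2, W_10.
MB(W_8) = {W_2, W_3, W_4, W_7, W_10, W_11}.

{W_2, W_3, W_4, W_7, W_10, W_11}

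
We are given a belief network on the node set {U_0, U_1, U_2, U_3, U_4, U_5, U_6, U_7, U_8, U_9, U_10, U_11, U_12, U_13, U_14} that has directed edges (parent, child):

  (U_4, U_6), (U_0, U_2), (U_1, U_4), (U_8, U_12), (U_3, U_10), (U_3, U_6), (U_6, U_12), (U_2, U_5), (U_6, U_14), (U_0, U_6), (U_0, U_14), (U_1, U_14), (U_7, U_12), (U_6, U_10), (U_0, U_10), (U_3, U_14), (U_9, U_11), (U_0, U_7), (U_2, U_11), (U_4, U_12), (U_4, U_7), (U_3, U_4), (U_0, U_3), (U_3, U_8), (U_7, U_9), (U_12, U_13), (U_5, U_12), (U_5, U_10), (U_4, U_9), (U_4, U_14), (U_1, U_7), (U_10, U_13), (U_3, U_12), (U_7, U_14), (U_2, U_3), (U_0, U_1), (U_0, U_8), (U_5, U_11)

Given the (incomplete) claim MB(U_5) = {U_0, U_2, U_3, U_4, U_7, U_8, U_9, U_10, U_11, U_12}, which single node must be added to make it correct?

U_6

U_5's parents: U_2.
Ch(U_5) = {U_10, U_11, U_12}.
Parents of each child, excluding U_5:
  parents(U_10) \ {U_5} = {U_0, U_3, U_6}.
  U_11's other parents are U_2, U_9.
  parents(U_12) \ {U_5} = {U_3, U_4, U_6, U_7, U_8}.
MB(U_5) = {U_0, U_2, U_3, U_4, U_6, U_7, U_8, U_9, U_10, U_11, U_12}.
Comparing with the claimed set, U_6 is missing.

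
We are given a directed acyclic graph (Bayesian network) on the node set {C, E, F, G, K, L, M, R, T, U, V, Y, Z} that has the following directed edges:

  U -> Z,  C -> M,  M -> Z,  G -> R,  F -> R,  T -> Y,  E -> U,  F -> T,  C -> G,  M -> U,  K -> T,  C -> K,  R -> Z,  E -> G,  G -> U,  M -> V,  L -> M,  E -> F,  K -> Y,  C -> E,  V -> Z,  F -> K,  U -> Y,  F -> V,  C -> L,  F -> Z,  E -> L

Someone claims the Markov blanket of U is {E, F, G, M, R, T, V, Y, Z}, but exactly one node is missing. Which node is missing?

K

A node's Markov blanket = Pa ∪ Ch ∪ (parents of Ch other than the node itself).
U's children: Y, Z.
U's parents: E, G, M.
Other parents of U's children:
  Y: K, T
  Z: F, M, R, V
MB(U) = {E, F, G, K, M, R, T, V, Y, Z}.
Comparing with the claimed set, K is missing.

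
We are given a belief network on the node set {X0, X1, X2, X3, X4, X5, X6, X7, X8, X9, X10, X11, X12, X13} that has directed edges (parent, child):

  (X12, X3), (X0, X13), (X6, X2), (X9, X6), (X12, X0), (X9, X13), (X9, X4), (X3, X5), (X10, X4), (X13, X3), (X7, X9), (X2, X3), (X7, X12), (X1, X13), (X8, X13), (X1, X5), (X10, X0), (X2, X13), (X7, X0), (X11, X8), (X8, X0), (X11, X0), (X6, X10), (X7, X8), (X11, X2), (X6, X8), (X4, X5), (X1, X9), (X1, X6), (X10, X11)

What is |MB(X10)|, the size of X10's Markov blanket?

By definition, MB(X10) is built from X10's parents, X10's children, and the co-parents of X10.
X10's parents: X6.
X10's children: X0, X4, X11.
Co-parents of X10 (other parents of its children):
  X4: X9
  X11: —
  X0: X7, X8, X11, X12
MB(X10) = {X0, X4, X6, X7, X8, X9, X11, X12}, which has 8 nodes.

8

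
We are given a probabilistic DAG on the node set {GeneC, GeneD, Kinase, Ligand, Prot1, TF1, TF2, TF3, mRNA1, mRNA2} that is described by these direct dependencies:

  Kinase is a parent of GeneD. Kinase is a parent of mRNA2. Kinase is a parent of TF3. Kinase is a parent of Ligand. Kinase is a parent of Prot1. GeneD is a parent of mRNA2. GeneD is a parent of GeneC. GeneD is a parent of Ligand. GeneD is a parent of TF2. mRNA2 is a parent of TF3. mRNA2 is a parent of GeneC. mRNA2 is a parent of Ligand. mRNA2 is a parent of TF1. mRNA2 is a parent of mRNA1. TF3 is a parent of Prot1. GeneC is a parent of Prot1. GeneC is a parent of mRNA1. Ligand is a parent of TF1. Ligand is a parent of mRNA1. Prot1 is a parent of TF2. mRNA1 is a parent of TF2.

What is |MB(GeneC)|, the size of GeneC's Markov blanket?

7

GeneC has parents GeneD, mRNA2.
Children of GeneC: Prot1, mRNA1.
Co-parents of GeneC (other parents of its children):
  Prot1: Kinase, TF3
  mRNA1: Ligand, mRNA2
MB(GeneC) = {GeneD, Kinase, Ligand, Prot1, TF3, mRNA1, mRNA2}, which has 7 nodes.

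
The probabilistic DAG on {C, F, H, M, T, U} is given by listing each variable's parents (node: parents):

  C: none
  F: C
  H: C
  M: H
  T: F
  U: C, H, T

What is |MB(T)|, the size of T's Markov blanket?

4

A node's Markov blanket = Pa ∪ Ch ∪ (parents of Ch other than the node itself).
Parents of T: F.
T has child U.
Parents of each child, excluding T:
  U also has parents C, H.
MB(T) = {C, F, H, U}, which has 4 nodes.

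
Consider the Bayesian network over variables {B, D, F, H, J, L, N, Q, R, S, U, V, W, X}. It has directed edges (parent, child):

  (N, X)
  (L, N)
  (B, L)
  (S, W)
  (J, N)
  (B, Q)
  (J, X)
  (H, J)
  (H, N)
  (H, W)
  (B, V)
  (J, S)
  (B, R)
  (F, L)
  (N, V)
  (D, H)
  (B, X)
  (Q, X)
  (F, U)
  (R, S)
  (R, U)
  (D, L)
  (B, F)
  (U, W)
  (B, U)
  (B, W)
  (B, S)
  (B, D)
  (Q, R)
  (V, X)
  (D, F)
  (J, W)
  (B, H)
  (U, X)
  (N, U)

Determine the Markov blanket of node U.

U has parents B, F, N, R.
U has children W, X.
Co-parents of U (other parents of its children):
  W's other parents are B, H, J, S.
  X's other parents are B, J, N, Q, V.
Taking the union gives {B, F, H, J, N, Q, R, S, V, W, X}.

{B, F, H, J, N, Q, R, S, V, W, X}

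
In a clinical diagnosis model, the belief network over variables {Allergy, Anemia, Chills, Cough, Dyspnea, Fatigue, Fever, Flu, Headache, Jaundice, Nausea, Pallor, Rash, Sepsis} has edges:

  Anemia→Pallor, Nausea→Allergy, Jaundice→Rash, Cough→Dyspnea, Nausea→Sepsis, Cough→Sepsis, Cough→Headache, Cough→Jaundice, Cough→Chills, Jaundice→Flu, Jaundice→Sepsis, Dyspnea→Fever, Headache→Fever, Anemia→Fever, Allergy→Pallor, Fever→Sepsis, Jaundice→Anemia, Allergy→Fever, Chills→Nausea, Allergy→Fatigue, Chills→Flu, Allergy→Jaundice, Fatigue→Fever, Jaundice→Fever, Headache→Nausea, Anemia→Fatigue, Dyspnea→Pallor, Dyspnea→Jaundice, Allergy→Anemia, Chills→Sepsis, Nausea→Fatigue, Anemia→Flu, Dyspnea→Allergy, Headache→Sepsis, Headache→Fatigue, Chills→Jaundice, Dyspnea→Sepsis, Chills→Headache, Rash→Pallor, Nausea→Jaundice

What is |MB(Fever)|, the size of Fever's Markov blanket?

Recall MB(v) = parents ∪ children ∪ spouses, where spouses are the other parents of v's children.
Fever has parents Allergy, Anemia, Dyspnea, Fatigue, Headache, Jaundice.
Fever's children: Sepsis.
Co-parents of Fever (other parents of its children):
  parents(Sepsis) \ {Fever} = {Chills, Cough, Dyspnea, Headache, Jaundice, Nausea}.
MB(Fever) = {Allergy, Anemia, Chills, Cough, Dyspnea, Fatigue, Headache, Jaundice, Nausea, Sepsis}, which has 10 nodes.

10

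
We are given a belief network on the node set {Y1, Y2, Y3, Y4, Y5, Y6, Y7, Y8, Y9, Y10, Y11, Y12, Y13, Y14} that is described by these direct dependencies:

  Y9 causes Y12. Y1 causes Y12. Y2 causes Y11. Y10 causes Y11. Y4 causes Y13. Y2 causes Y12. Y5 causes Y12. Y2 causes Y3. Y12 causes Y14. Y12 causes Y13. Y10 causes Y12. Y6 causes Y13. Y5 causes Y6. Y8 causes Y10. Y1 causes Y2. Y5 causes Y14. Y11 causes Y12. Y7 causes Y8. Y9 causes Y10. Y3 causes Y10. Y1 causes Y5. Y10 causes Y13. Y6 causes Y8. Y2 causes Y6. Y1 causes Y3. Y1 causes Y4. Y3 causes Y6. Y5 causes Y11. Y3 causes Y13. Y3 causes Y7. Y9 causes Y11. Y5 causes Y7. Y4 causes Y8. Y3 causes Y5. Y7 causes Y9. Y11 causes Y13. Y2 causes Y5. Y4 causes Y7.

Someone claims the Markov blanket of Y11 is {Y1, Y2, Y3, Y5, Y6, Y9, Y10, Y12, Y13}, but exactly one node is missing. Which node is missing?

By definition, MB(Y11) is built from Y11's parents, Y11's children, and the co-parents of Y11.
Pa(Y11) = {Y2, Y5, Y9, Y10}.
Y11's children: Y12, Y13.
Co-parents of Y11 (other parents of its children):
  parents(Y12) \ {Y11} = {Y1, Y2, Y5, Y9, Y10}.
  Y13 also has parents Y3, Y4, Y6, Y10, Y12.
MB(Y11) = {Y1, Y2, Y3, Y4, Y5, Y6, Y9, Y10, Y12, Y13}.
Comparing with the claimed set, Y4 is missing.

Y4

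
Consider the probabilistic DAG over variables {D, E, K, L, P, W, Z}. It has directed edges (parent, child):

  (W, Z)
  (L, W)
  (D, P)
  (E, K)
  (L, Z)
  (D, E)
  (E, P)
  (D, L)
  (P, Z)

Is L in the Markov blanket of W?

Yes

L is a parent of W.
So L ∈ MB(W).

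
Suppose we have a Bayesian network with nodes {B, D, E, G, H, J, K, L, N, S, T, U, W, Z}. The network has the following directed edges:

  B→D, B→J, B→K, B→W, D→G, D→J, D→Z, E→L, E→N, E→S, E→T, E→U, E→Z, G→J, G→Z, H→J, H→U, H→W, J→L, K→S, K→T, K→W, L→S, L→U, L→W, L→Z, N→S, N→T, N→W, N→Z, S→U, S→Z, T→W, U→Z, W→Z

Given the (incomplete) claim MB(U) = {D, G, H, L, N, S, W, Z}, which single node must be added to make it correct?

E

By definition, MB(U) is built from U's parents, U's children, and the co-parents of U.
U has child Z.
U has parents E, H, L, S.
Other parents of U's children:
  Z's other parents are D, E, G, L, N, S, W.
MB(U) = {D, E, G, H, L, N, S, W, Z}.
Comparing with the claimed set, E is missing.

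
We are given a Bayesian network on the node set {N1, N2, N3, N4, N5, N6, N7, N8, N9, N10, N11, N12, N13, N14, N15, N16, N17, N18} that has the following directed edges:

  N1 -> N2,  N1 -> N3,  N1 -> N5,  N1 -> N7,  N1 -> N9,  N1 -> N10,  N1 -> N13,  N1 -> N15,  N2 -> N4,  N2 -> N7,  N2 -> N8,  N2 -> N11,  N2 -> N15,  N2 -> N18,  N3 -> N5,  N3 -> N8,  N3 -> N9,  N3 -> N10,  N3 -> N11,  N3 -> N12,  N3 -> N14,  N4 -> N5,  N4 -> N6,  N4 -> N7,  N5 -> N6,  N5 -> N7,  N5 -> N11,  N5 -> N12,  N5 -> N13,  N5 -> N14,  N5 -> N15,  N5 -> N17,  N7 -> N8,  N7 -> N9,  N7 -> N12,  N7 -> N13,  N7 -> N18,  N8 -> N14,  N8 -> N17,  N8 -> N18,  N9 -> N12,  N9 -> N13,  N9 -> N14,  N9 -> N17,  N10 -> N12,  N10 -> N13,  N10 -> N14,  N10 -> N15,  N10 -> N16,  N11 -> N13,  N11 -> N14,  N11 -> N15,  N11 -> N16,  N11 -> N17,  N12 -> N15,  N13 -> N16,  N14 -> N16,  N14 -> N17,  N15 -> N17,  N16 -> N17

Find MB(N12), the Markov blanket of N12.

Pa(N12) = {N3, N5, N7, N9, N10}.
Ch(N12) = {N15}.
Parents of each child, excluding N12:
  parents(N15) \ {N12} = {N1, N2, N5, N10, N11}.
Union: {N3, N5, N7, N9, N10} ∪ {N15} ∪ {N1, N2, N5, N10, N11} = {N1, N2, N3, N5, N7, N9, N10, N11, N15}.

{N1, N2, N3, N5, N7, N9, N10, N11, N15}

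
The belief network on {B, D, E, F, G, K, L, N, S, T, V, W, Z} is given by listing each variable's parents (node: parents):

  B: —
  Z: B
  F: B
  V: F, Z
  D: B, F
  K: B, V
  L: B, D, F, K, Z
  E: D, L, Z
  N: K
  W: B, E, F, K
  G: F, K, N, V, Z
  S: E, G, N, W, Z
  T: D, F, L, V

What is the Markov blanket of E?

{B, D, F, G, K, L, N, S, W, Z}

E has parents D, L, Z.
Children of E: S, W.
For each child, the remaining parents (spouses of E):
  W also has parents B, F, K.
  parents(S) \ {E} = {G, N, W, Z}.
Taking the union gives {B, D, F, G, K, L, N, S, W, Z}.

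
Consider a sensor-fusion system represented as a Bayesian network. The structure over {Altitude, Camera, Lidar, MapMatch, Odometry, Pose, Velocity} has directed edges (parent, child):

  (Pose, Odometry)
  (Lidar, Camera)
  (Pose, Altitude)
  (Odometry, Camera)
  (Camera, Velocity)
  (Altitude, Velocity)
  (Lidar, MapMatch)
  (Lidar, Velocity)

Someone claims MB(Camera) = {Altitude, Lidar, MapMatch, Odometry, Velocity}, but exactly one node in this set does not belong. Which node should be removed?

Pa(Camera) = {Lidar, Odometry}.
Ch(Camera) = {Velocity}.
Parents of each child, excluding Camera:
  Velocity: Altitude, Lidar
MB(Camera) = {Altitude, Lidar, Odometry, Velocity}.
MapMatch is neither a parent, child, nor co-parent of Camera, so it does not belong.

MapMatch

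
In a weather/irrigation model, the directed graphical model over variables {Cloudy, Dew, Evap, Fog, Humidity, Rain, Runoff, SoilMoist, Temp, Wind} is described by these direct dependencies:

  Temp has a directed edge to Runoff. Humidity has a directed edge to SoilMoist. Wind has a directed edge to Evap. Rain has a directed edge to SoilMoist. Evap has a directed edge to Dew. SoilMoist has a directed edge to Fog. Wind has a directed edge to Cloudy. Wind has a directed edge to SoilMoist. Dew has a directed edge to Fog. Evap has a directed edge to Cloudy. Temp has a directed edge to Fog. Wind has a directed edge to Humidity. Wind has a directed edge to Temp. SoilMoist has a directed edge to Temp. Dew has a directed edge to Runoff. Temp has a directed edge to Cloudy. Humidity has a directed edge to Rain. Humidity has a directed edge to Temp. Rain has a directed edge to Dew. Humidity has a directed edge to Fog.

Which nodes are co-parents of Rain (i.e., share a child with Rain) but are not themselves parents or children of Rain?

Children of Rain: Dew, SoilMoist.
  Dew: Evap
  SoilMoist: Humidity, Wind
Excluding nodes already adjacent to Rain (Dew, Humidity, SoilMoist), the co-parent-only contribution is {Evap, Wind}.

{Evap, Wind}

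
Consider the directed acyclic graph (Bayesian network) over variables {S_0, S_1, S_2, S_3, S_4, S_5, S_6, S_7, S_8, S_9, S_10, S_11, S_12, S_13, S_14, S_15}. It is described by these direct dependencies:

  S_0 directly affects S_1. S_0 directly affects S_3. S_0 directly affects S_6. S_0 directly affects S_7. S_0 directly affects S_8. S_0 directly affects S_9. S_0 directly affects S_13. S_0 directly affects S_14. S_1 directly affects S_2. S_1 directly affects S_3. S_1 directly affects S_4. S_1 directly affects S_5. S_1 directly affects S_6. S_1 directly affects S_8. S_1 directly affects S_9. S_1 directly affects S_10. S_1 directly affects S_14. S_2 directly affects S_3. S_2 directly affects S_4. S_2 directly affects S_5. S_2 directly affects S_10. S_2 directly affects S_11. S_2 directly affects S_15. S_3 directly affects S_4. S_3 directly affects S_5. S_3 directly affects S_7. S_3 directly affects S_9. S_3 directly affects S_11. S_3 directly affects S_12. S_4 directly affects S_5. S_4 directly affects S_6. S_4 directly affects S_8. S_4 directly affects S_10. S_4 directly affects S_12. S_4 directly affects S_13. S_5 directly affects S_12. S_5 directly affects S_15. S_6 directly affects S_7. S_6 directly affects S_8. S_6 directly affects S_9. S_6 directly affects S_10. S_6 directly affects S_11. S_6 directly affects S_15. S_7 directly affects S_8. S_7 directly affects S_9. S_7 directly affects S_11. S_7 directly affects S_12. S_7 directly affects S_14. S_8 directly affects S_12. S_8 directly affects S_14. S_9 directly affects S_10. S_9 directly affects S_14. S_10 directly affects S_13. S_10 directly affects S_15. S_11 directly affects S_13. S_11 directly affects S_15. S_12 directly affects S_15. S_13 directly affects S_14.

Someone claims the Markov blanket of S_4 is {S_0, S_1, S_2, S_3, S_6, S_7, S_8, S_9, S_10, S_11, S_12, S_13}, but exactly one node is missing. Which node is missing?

The Markov blanket of a node is its parents, its children, and the other parents of its children.
Parents of S_4: S_1, S_2, S_3.
Children of S_4: S_5, S_6, S_8, S_10, S_12, S_13.
Other parents of S_4's children:
  S_5 also has parents S_1, S_2, S_3.
  parents(S_6) \ {S_4} = {S_0, S_1}.
  parents(S_8) \ {S_4} = {S_0, S_1, S_6, S_7}.
  parents(S_10) \ {S_4} = {S_1, S_2, S_6, S_9}.
  S_12's other parents are S_3, S_5, S_7, S_8.
  parents(S_13) \ {S_4} = {S_0, S_10, S_11}.
MB(S_4) = {S_0, S_1, S_2, S_3, S_5, S_6, S_7, S_8, S_9, S_10, S_11, S_12, S_13}.
Comparing with the claimed set, S_5 is missing.

S_5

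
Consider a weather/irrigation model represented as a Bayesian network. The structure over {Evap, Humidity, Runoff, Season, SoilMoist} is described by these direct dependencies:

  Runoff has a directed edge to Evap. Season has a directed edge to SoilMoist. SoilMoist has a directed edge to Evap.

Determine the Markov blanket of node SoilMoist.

Recall MB(v) = parents ∪ children ∪ spouses, where spouses are the other parents of v's children.
Parents of SoilMoist: Season.
SoilMoist's children: Evap.
Parents of each child, excluding SoilMoist:
  parents(Evap) \ {SoilMoist} = {Runoff}.
Union: {Season} ∪ {Evap} ∪ {Runoff} = {Evap, Runoff, Season}.

{Evap, Runoff, Season}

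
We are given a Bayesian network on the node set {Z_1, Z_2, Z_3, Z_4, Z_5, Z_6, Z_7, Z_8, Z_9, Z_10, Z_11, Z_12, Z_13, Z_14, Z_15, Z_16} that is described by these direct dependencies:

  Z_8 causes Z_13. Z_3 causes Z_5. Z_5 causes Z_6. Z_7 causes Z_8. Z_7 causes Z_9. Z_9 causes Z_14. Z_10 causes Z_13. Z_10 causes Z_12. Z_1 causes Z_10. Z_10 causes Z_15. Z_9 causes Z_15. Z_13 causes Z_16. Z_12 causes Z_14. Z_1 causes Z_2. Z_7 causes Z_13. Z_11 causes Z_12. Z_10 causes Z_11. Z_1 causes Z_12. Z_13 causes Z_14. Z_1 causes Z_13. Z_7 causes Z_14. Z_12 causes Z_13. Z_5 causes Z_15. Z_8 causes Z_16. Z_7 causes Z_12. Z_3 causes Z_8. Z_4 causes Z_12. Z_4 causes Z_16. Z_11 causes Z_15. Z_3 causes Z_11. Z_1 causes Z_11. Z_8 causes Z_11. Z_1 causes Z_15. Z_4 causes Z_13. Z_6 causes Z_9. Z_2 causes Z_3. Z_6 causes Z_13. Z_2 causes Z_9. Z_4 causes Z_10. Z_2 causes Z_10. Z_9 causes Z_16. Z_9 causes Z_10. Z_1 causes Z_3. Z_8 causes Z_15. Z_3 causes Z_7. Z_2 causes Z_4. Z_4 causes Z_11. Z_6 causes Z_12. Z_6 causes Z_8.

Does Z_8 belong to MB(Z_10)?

Yes

Z_8 is a co-parent of Z_10: both are parents of Z_11, Z_13, Z_15.
So Z_8 ∈ MB(Z_10).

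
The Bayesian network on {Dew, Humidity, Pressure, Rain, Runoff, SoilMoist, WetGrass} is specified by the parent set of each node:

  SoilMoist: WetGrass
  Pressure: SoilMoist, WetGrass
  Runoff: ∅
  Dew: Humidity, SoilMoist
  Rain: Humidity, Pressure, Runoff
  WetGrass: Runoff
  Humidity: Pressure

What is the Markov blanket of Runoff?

By definition, MB(Runoff) is built from Runoff's parents, Runoff's children, and the co-parents of Runoff.
Parents of Runoff: none.
Ch(Runoff) = {Rain, WetGrass}.
Co-parents of Runoff (other parents of its children):
  WetGrass: no additional parents.
  Rain's other parents are Humidity, Pressure.
Taking the union gives {Humidity, Pressure, Rain, WetGrass}.

{Humidity, Pressure, Rain, WetGrass}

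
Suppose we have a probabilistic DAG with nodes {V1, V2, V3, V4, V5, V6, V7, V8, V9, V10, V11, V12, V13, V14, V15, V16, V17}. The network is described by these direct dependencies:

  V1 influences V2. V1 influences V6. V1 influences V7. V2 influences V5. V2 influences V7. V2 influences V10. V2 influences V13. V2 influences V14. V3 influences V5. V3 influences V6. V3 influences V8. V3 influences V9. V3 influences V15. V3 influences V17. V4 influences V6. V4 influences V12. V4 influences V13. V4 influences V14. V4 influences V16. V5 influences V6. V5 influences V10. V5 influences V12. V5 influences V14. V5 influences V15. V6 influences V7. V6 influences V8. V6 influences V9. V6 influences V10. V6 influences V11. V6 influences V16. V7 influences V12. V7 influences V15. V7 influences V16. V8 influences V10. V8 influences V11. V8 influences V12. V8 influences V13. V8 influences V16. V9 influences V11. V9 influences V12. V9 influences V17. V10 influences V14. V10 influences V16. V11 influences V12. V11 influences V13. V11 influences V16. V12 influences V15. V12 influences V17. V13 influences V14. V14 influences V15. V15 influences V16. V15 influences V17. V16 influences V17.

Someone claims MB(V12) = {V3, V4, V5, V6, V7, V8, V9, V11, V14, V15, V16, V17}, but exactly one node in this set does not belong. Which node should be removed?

V6

Parents of V12: V4, V5, V7, V8, V9, V11.
V12's children: V15, V17.
Other parents of V12's children:
  V15: V3, V5, V7, V14
  V17: V3, V9, V15, V16
MB(V12) = {V3, V4, V5, V7, V8, V9, V11, V14, V15, V16, V17}.
V6 is neither a parent, child, nor co-parent of V12, so it does not belong.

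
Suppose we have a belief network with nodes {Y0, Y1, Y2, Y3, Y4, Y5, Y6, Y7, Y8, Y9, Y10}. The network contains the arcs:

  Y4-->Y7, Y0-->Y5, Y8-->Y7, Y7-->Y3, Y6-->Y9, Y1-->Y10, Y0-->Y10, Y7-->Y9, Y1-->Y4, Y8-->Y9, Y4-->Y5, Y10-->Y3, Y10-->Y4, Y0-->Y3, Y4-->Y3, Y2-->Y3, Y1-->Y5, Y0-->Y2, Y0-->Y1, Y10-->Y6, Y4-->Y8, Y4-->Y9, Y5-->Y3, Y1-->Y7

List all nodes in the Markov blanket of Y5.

The Markov blanket of a node is its parents, its children, and the other parents of its children.
Y5's children: Y3.
Parents of Y5: Y0, Y1, Y4.
Co-parents of Y5 (other parents of its children):
  parents(Y3) \ {Y5} = {Y0, Y2, Y4, Y7, Y10}.
MB(Y5) = {Y0, Y1, Y2, Y3, Y4, Y7, Y10}.

{Y0, Y1, Y2, Y3, Y4, Y7, Y10}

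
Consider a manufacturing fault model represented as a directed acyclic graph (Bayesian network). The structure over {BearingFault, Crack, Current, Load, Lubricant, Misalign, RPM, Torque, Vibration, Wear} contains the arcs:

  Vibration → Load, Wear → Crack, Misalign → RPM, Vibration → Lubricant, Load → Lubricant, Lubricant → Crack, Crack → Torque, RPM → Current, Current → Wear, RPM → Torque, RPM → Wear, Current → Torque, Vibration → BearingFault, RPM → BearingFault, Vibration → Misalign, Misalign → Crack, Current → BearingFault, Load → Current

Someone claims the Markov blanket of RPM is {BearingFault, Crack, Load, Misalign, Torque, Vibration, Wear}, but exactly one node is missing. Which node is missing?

Current

RPM has parent Misalign.
RPM has children BearingFault, Current, Torque, Wear.
Parents of each child, excluding RPM:
  Current also has parent Load.
  parents(Wear) \ {RPM} = {Current}.
  BearingFault's other parents are Current, Vibration.
  parents(Torque) \ {RPM} = {Crack, Current}.
MB(RPM) = {BearingFault, Crack, Current, Load, Misalign, Torque, Vibration, Wear}.
Comparing with the claimed set, Current is missing.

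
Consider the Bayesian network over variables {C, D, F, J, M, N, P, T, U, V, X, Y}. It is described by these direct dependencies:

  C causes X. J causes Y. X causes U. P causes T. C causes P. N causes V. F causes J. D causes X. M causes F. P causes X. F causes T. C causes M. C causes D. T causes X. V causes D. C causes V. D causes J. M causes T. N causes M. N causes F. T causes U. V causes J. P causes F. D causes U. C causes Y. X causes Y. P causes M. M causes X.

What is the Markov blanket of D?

{C, F, J, M, P, T, U, V, X}

By definition, MB(D) is built from D's parents, D's children, and the co-parents of D.
Parents of D: C, V.
D's children: J, U, X.
Co-parents of D (other parents of its children):
  J also has parents F, V.
  X's other parents are C, M, P, T.
  parents(U) \ {D} = {T, X}.
So the Markov blanket of D is {C, F, J, M, P, T, U, V, X}.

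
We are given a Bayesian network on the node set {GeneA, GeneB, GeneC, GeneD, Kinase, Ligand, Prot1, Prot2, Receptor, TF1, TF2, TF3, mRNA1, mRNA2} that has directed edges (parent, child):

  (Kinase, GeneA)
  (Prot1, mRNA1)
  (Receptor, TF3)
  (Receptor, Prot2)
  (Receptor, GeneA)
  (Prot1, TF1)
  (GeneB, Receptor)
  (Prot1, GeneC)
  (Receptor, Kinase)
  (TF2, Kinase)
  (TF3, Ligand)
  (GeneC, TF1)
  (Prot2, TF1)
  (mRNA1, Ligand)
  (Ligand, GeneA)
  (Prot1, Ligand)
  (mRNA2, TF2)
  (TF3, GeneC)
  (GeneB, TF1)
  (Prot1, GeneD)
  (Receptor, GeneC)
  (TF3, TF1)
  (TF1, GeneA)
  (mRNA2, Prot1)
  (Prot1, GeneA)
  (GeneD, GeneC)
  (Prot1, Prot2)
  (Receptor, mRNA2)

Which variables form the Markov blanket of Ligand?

{GeneA, Kinase, Prot1, Receptor, TF1, TF3, mRNA1}

By definition, MB(Ligand) is built from Ligand's parents, Ligand's children, and the co-parents of Ligand.
Parents of Ligand: Prot1, TF3, mRNA1.
Ligand has child GeneA.
For each child, the remaining parents (spouses of Ligand):
  parents(GeneA) \ {Ligand} = {Kinase, Prot1, Receptor, TF1}.
MB(Ligand) = {GeneA, Kinase, Prot1, Receptor, TF1, TF3, mRNA1}.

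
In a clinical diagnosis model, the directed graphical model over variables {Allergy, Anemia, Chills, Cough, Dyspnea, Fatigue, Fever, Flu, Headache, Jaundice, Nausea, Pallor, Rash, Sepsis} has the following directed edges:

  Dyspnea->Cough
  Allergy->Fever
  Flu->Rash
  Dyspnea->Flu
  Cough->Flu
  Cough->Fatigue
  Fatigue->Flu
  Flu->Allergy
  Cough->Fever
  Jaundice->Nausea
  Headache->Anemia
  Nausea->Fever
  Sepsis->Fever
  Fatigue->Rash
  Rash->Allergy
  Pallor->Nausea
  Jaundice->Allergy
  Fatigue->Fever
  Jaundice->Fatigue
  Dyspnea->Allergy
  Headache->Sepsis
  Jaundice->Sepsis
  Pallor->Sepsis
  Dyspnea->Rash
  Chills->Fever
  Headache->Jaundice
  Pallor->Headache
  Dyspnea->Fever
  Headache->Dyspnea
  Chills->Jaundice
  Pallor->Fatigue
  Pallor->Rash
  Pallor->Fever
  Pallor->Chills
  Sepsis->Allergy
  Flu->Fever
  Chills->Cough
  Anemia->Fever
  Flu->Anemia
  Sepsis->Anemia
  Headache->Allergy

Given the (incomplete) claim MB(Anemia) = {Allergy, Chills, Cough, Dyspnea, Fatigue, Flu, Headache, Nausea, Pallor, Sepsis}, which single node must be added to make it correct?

Fever

Recall MB(v) = parents ∪ children ∪ spouses, where spouses are the other parents of v's children.
Parents of Anemia: Flu, Headache, Sepsis.
Ch(Anemia) = {Fever}.
Parents of each child, excluding Anemia:
  Fever's other parents are Allergy, Chills, Cough, Dyspnea, Fatigue, Flu, Nausea, Pallor, Sepsis.
MB(Anemia) = {Allergy, Chills, Cough, Dyspnea, Fatigue, Fever, Flu, Headache, Nausea, Pallor, Sepsis}.
Comparing with the claimed set, Fever is missing.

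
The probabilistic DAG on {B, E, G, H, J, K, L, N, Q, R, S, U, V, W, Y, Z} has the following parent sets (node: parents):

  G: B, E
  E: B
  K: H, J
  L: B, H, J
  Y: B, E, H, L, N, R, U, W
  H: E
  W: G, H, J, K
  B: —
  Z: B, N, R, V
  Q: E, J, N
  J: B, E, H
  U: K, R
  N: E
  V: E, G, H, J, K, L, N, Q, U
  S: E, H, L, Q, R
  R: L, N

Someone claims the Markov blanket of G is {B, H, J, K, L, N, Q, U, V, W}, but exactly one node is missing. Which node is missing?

By definition, MB(G) is built from G's parents, G's children, and the co-parents of G.
Ch(G) = {V, W}.
Pa(G) = {B, E}.
For each child, the remaining parents (spouses of G):
  V: E, H, J, K, L, N, Q, U
  W: H, J, K
MB(G) = {B, E, H, J, K, L, N, Q, U, V, W}.
Comparing with the claimed set, E is missing.

E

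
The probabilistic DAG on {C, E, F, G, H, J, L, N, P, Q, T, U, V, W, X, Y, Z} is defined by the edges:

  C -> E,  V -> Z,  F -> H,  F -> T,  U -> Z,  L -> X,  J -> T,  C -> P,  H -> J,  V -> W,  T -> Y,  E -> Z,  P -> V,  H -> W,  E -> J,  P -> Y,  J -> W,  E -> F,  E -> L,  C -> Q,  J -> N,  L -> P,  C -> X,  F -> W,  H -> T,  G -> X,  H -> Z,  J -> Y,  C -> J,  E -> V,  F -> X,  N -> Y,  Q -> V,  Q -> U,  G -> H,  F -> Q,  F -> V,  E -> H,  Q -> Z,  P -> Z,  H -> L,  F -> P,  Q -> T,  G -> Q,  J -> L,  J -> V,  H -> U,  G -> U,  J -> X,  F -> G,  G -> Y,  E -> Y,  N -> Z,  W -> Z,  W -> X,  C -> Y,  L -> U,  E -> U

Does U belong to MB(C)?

By definition, MB(C) is built from C's parents, C's children, and the co-parents of C.
C has no parents.
Ch(C) = {E, J, P, Q, X, Y}.
Co-parents of C (other parents of its children):
  E: no additional parents.
  J's other parents are E, H.
  P also has parents F, L.
  Q's other parents are F, G.
  X also has parents F, G, J, L, W.
  Y's other parents are E, G, J, N, P, T.
MB(C) = {E, F, G, H, J, L, N, P, Q, T, W, X, Y}; U is not in this set.

No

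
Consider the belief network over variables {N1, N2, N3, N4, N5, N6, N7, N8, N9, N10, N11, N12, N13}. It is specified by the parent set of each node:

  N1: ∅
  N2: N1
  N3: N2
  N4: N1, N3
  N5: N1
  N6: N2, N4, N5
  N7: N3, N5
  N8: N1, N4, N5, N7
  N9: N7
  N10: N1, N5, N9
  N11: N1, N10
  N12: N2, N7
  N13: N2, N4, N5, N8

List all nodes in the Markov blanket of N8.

{N1, N2, N4, N5, N7, N13}

N8 has parents N1, N4, N5, N7.
Ch(N8) = {N13}.
Parents of each child, excluding N8:
  N13 also has parents N2, N4, N5.
So the Markov blanket of N8 is {N1, N2, N4, N5, N7, N13}.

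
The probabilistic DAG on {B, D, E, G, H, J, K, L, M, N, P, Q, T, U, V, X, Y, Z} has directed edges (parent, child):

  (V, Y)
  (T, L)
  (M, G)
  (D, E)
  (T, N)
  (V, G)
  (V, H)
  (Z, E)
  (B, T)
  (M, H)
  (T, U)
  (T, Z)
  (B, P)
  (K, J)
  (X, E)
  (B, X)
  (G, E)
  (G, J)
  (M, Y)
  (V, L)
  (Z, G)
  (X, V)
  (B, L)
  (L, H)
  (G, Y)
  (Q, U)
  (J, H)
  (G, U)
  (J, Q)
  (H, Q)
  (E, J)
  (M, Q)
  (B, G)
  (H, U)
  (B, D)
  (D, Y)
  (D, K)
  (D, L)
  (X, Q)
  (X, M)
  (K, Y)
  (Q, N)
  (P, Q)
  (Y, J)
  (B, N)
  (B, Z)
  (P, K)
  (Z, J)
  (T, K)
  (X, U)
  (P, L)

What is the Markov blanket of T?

{B, D, G, H, K, L, N, P, Q, U, V, X, Z}

T has parent B.
Ch(T) = {K, L, N, U, Z}.
Co-parents of T (other parents of its children):
  Z: B
  K: D, P
  L: B, D, P, V
  N: B, Q
  U: G, H, Q, X
Union: {B} ∪ {K, L, N, U, Z} ∪ {B, D, G, H, P, Q, V, X} = {B, D, G, H, K, L, N, P, Q, U, V, X, Z}.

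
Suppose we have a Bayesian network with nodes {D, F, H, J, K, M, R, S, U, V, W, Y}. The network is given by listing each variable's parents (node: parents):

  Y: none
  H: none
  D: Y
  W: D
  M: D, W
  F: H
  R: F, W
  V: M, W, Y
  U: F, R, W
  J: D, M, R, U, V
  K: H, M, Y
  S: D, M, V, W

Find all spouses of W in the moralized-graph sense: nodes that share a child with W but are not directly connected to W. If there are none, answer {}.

{F, Y}

Children of W: M, R, S, U, V.
  parents(M) \ {W} = {D}.
  R also has parent F.
  V's other parents are M, Y.
  U also has parents F, R.
  S's other parents are D, M, V.
Excluding nodes already adjacent to W (D, M, R, S, U, V), the co-parent-only contribution is {F, Y}.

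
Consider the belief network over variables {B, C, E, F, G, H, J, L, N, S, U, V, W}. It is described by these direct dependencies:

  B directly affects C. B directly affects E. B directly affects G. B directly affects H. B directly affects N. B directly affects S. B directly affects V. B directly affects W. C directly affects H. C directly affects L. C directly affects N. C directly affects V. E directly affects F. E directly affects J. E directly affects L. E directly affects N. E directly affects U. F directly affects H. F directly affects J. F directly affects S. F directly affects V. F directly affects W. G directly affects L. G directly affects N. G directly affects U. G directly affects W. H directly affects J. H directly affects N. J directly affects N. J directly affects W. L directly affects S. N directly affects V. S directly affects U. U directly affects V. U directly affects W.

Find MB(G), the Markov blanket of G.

{B, C, E, F, H, J, L, N, S, U, W}

G's children: L, N, U, W.
Parents of G: B.
Co-parents of G (other parents of its children):
  parents(L) \ {G} = {C, E}.
  N's other parents are B, C, E, H, J.
  U's other parents are E, S.
  W also has parents B, F, J, U.
Taking the union gives {B, C, E, F, H, J, L, N, S, U, W}.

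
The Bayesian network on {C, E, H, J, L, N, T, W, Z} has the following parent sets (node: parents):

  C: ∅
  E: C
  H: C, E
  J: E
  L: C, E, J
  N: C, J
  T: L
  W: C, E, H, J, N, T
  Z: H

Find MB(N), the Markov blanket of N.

Pa(N) = {C, J}.
Children of N: W.
Other parents of N's children:
  W also has parents C, E, H, J, T.
Union: {C, J} ∪ {W} ∪ {C, E, H, J, T} = {C, E, H, J, T, W}.

{C, E, H, J, T, W}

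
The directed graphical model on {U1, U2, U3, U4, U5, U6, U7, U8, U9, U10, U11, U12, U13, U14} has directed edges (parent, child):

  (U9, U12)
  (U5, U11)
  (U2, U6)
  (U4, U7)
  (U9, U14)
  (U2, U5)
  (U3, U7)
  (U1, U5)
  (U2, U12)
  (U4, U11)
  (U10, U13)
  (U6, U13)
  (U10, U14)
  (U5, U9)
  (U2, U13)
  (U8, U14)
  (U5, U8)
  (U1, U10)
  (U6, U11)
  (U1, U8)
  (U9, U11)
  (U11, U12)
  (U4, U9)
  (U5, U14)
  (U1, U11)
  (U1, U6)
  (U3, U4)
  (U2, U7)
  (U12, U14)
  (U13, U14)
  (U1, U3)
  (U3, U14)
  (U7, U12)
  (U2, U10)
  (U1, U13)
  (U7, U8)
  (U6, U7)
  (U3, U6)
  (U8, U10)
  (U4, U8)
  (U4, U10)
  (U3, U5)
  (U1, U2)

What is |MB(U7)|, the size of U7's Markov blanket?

10

A node's Markov blanket = Pa ∪ Ch ∪ (parents of Ch other than the node itself).
Parents of U7: U2, U3, U4, U6.
Children of U7: U8, U12.
For each child, the remaining parents (spouses of U7):
  U8: U1, U4, U5
  U12: U2, U9, U11
MB(U7) = {U1, U2, U3, U4, U5, U6, U8, U9, U11, U12}, which has 10 nodes.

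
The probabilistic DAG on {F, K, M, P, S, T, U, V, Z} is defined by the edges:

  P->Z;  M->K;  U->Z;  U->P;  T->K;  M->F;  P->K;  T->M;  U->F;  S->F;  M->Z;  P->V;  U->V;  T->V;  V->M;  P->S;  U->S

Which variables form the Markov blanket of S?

{F, M, P, U}

A node's Markov blanket = Pa ∪ Ch ∪ (parents of Ch other than the node itself).
Ch(S) = {F}.
Pa(S) = {P, U}.
For each child, the remaining parents (spouses of S):
  F: M, U
Taking the union gives {F, M, P, U}.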